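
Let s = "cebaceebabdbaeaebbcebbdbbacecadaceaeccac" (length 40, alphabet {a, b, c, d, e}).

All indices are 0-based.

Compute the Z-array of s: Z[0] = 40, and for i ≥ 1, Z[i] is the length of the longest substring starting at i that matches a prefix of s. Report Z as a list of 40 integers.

[40, 0, 0, 0, 2, 0, 0, 0, 0, 0, 0, 0, 0, 0, 0, 0, 0, 0, 3, 0, 0, 0, 0, 0, 0, 0, 2, 0, 1, 0, 0, 0, 2, 0, 0, 0, 1, 1, 0, 1]

Z[0]=40
i=1: i≥r, start 0; Z[1]=0
i=2: i≥r, start 0; Z[2]=0
i=3: i≥r, start 0; Z[3]=0
i=4: i≥r, start 0; Z[4]=2 scan→box=[4,6)
i=5: min(r-i=1, Z[1]=0)=0; Z[5]=0
i=6: i≥r, start 0; Z[6]=0
i=7: i≥r, start 0; Z[7]=0
i=8: i≥r, start 0; Z[8]=0
i=9: i≥r, start 0; Z[9]=0
i=10: i≥r, start 0; Z[10]=0
i=11: i≥r, start 0; Z[11]=0
i=12: i≥r, start 0; Z[12]=0
i=13: i≥r, start 0; Z[13]=0
i=14: i≥r, start 0; Z[14]=0
i=15: i≥r, start 0; Z[15]=0
i=16: i≥r, start 0; Z[16]=0
i=17: i≥r, start 0; Z[17]=0
i=18: i≥r, start 0; Z[18]=3 scan→box=[18,21)
i=19: min(r-i=2, Z[1]=0)=0; Z[19]=0
i=20: min(r-i=1, Z[2]=0)=0; Z[20]=0
i=21: i≥r, start 0; Z[21]=0
i=22: i≥r, start 0; Z[22]=0
i=23: i≥r, start 0; Z[23]=0
i=24: i≥r, start 0; Z[24]=0
i=25: i≥r, start 0; Z[25]=0
i=26: i≥r, start 0; Z[26]=2 scan→box=[26,28)
i=27: min(r-i=1, Z[1]=0)=0; Z[27]=0
i=28: i≥r, start 0; Z[28]=1 scan→box=[28,29)
i=29: i≥r, start 0; Z[29]=0
i=30: i≥r, start 0; Z[30]=0
i=31: i≥r, start 0; Z[31]=0
i=32: i≥r, start 0; Z[32]=2 scan→box=[32,34)
i=33: min(r-i=1, Z[1]=0)=0; Z[33]=0
i=34: i≥r, start 0; Z[34]=0
i=35: i≥r, start 0; Z[35]=0
i=36: i≥r, start 0; Z[36]=1 scan→box=[36,37)
i=37: i≥r, start 0; Z[37]=1 scan→box=[37,38)
i=38: i≥r, start 0; Z[38]=0
i=39: i≥r, start 0; Z[39]=1 scan→box=[39,40)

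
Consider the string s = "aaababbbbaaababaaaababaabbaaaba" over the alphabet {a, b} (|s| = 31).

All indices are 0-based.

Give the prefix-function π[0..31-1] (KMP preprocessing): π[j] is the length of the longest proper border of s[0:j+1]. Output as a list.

[0, 1, 2, 0, 1, 0, 0, 0, 0, 1, 2, 3, 4, 5, 6, 1, 2, 3, 3, 4, 5, 6, 1, 2, 0, 0, 1, 2, 3, 4, 5]

π[0] = 0
j=1 s[j]='a': π[1]=1 (border 'a')
j=2 s[j]='a': π[2]=2 (border 'aa')
j=3 s[j]='b': k: 2→1→0; π[3]=0 (border '')
j=4 s[j]='a': π[4]=1 (border 'a')
j=5 s[j]='b': k: 1→0; π[5]=0 (border '')
j=6 s[j]='b': π[6]=0 (border '')
j=7 s[j]='b': π[7]=0 (border '')
j=8 s[j]='b': π[8]=0 (border '')
j=9 s[j]='a': π[9]=1 (border 'a')
j=10 s[j]='a': π[10]=2 (border 'aa')
j=11 s[j]='a': π[11]=3 (border 'aaa')
j=12 s[j]='b': π[12]=4 (border 'aaab')
j=13 s[j]='a': π[13]=5 (border 'aaaba')
j=14 s[j]='b': π[14]=6 (border 'aaabab')
j=15 s[j]='a': k: 6→0; π[15]=1 (border 'a')
j=16 s[j]='a': π[16]=2 (border 'aa')
j=17 s[j]='a': π[17]=3 (border 'aaa')
j=18 s[j]='a': k: 3→2; π[18]=3 (border 'aaa')
j=19 s[j]='b': π[19]=4 (border 'aaab')
j=20 s[j]='a': π[20]=5 (border 'aaaba')
j=21 s[j]='b': π[21]=6 (border 'aaabab')
j=22 s[j]='a': k: 6→0; π[22]=1 (border 'a')
j=23 s[j]='a': π[23]=2 (border 'aa')
j=24 s[j]='b': k: 2→1→0; π[24]=0 (border '')
j=25 s[j]='b': π[25]=0 (border '')
j=26 s[j]='a': π[26]=1 (border 'a')
j=27 s[j]='a': π[27]=2 (border 'aa')
j=28 s[j]='a': π[28]=3 (border 'aaa')
j=29 s[j]='b': π[29]=4 (border 'aaab')
j=30 s[j]='a': π[30]=5 (border 'aaaba')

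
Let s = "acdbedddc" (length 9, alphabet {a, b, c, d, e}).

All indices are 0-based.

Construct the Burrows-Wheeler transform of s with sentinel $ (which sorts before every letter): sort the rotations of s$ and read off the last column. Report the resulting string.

c$ddacddeb

rank  rotation    last
    0  $acdbedddc  c
    1  acdbedddc$  $
    2  bedddc$acd  d
    3  c$acdbeddd  d
    4  cdbedddc$a  a
    5  dbedddc$ac  c
    6  dc$acdbedd  d
    7  ddc$acdbed  d
    8  dddc$acdbe  e
    9  edddc$acdb  b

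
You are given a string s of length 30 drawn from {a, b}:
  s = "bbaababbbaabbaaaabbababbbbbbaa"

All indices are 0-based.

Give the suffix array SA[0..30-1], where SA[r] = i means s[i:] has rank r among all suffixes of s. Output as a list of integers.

[29, 28, 13, 14, 2, 9, 15, 3, 19, 10, 16, 5, 21, 27, 12, 1, 8, 18, 4, 20, 26, 11, 0, 7, 17, 25, 6, 24, 23, 22]

rank→(start, suffix):
  0 → (29, 'a')
  1 → (28, 'aa')
  2 → (13, 'aaaabbababbbbbbaa')
  3 → (14, 'aaabbababbbbbbaa')
  4 → (2, 'aababbbaabbaaaabbababbbbbbaa')
  5 → (9, 'aabbaaaabbababbbbbbaa')
  6 → (15, 'aabbababbbbbbaa')
  7 → (3, 'ababbbaabbaaaabbababbbbbbaa')
  8 → (19, 'ababbbbbbaa')
  9 → (10, 'abbaaaabbababbbbbbaa')
  10 → (16, 'abbababbbbbbaa')
  11 → (5, 'abbbaabbaaaabbababbbbbbaa')
  12 → (21, 'abbbbbbaa')
  13 → (27, 'baa')
  14 → (12, 'baaaabbababbbbbbaa')
  15 → (1, 'baababbbaabbaaaabbababbbbbbaa')
  16 → (8, 'baabbaaaabbababbbbbbaa')
  17 → (18, 'bababbbbbbaa')
  18 → (4, 'babbbaabbaaaabbababbbbbbaa')
  19 → (20, 'babbbbbbaa')
  20 → (26, 'bbaa')
  21 → (11, 'bbaaaabbababbbbbbaa')
  22 → (0, 'bbaababbbaabbaaaabbababbbbbbaa')
  23 → (7, 'bbaabbaaaabbababbbbbbaa')
  24 → (17, 'bbababbbbbbaa')
  25 → (25, 'bbbaa')
  26 → (6, 'bbbaabbaaaabbababbbbbbaa')
  27 → (24, 'bbbbaa')
  28 → (23, 'bbbbbaa')
  29 → (22, 'bbbbbbaa')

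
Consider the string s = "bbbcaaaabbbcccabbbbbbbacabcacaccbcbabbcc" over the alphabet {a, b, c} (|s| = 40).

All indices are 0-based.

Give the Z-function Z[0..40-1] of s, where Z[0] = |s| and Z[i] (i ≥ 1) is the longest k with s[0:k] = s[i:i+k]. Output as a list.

[40, 2, 1, 0, 0, 0, 0, 0, 4, 2, 1, 0, 0, 0, 0, 3, 3, 3, 3, 3, 2, 1, 0, 0, 0, 1, 0, 0, 0, 0, 0, 0, 1, 0, 1, 0, 2, 1, 0, 0]

Z[0]=40
i=1: fresh scan; Z[1]=2 grow→box=[1,3)
i=2: min(r-i=1, Z[1]=2)=1; Z[2]=1
i=3: fresh scan; Z[3]=0
i=4: fresh scan; Z[4]=0
i=5: fresh scan; Z[5]=0
i=6: fresh scan; Z[6]=0
i=7: fresh scan; Z[7]=0
i=8: fresh scan; Z[8]=4 grow→box=[8,12)
i=9: min(r-i=3, Z[1]=2)=2; Z[9]=2
i=10: min(r-i=2, Z[2]=1)=1; Z[10]=1
i=11: min(r-i=1, Z[3]=0)=0; Z[11]=0
i=12: fresh scan; Z[12]=0
i=13: fresh scan; Z[13]=0
i=14: fresh scan; Z[14]=0
i=15: fresh scan; Z[15]=3 grow→box=[15,18)
i=16: min(r-i=2, Z[1]=2)=2; Z[16]=3 grow→box=[16,19)
i=17: min(r-i=2, Z[1]=2)=2; Z[17]=3 grow→box=[17,20)
i=18: min(r-i=2, Z[1]=2)=2; Z[18]=3 grow→box=[18,21)
i=19: min(r-i=2, Z[1]=2)=2; Z[19]=3 grow→box=[19,22)
i=20: min(r-i=2, Z[1]=2)=2; Z[20]=2
i=21: min(r-i=1, Z[2]=1)=1; Z[21]=1
i=22: fresh scan; Z[22]=0
i=23: fresh scan; Z[23]=0
i=24: fresh scan; Z[24]=0
i=25: fresh scan; Z[25]=1 grow→box=[25,26)
i=26: fresh scan; Z[26]=0
i=27: fresh scan; Z[27]=0
i=28: fresh scan; Z[28]=0
i=29: fresh scan; Z[29]=0
i=30: fresh scan; Z[30]=0
i=31: fresh scan; Z[31]=0
i=32: fresh scan; Z[32]=1 grow→box=[32,33)
i=33: fresh scan; Z[33]=0
i=34: fresh scan; Z[34]=1 grow→box=[34,35)
i=35: fresh scan; Z[35]=0
i=36: fresh scan; Z[36]=2 grow→box=[36,38)
i=37: min(r-i=1, Z[1]=2)=1; Z[37]=1
i=38: fresh scan; Z[38]=0
i=39: fresh scan; Z[39]=0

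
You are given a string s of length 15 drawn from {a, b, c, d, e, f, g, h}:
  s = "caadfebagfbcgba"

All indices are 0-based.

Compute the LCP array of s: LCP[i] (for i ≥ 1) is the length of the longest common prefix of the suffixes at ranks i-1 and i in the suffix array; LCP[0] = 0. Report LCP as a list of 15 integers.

rank→(start, suffix):
  0 → (14, 'a')
  1 → (1, 'aadfebagfbcgba')
  2 → (2, 'adfebagfbcgba')
  3 → (7, 'agfbcgba')
  4 → (13, 'ba')
  5 → (6, 'bagfbcgba')
  6 → (10, 'bcgba')
  7 → (0, 'caadfebagfbcgba')
  8 → (11, 'cgba')
  9 → (3, 'dfebagfbcgba')
  10 → (5, 'ebagfbcgba')
  11 → (9, 'fbcgba')
  12 → (4, 'febagfbcgba')
  13 → (12, 'gba')
  14 → (8, 'gfbcgba')

SA = [14, 1, 2, 7, 13, 6, 10, 0, 11, 3, 5, 9, 4, 12, 8]
rank  pair      lcp
   1  s[14:],s[1:]  1  'a'
   2  s[1:],s[2:]  1  'a'
   3  s[2:],s[7:]  1  'a'
   4  s[7:],s[13:]  0  ''
   5  s[13:],s[6:]  2  'ba'
   6  s[6:],s[10:]  1  'b'
   7  s[10:],s[0:]  0  ''
   8  s[0:],s[11:]  1  'c'
   9  s[11:],s[3:]  0  ''
  10  s[3:],s[5:]  0  ''
  11  s[5:],s[9:]  0  ''
  12  s[9:],s[4:]  1  'f'
  13  s[4:],s[12:]  0  ''
  14  s[12:],s[8:]  1  'g'

[0, 1, 1, 1, 0, 2, 1, 0, 1, 0, 0, 0, 1, 0, 1]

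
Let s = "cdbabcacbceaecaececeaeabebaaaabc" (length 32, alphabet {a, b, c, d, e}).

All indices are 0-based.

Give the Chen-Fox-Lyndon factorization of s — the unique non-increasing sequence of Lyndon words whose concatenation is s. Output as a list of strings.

emit factor 1: 'cd' (i=0, period=2)
emit factor 2: 'b' (i=2, period=1)
emit factor 3: 'abcacbceaecaececeaeabeb' (i=3, period=23)
emit factor 4: 'aaaabc' (i=26, period=6)

["cd", "b", "abcacbceaecaececeaeabeb", "aaaabc"]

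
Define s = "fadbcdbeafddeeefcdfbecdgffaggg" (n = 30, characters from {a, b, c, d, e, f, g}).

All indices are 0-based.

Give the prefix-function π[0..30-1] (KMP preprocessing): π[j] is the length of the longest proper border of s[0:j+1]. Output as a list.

[0, 0, 0, 0, 0, 0, 0, 0, 0, 1, 0, 0, 0, 0, 0, 1, 0, 0, 1, 0, 0, 0, 0, 0, 1, 1, 2, 0, 0, 0]

π[0] = 0
j=1 s[j]='a': π[1]=0 (border '')
j=2 s[j]='d': π[2]=0 (border '')
j=3 s[j]='b': π[3]=0 (border '')
j=4 s[j]='c': π[4]=0 (border '')
j=5 s[j]='d': π[5]=0 (border '')
j=6 s[j]='b': π[6]=0 (border '')
j=7 s[j]='e': π[7]=0 (border '')
j=8 s[j]='a': π[8]=0 (border '')
j=9 s[j]='f': π[9]=1 (border 'f')
j=10 s[j]='d': k: 1→0; π[10]=0 (border '')
j=11 s[j]='d': π[11]=0 (border '')
j=12 s[j]='e': π[12]=0 (border '')
j=13 s[j]='e': π[13]=0 (border '')
j=14 s[j]='e': π[14]=0 (border '')
j=15 s[j]='f': π[15]=1 (border 'f')
j=16 s[j]='c': k: 1→0; π[16]=0 (border '')
j=17 s[j]='d': π[17]=0 (border '')
j=18 s[j]='f': π[18]=1 (border 'f')
j=19 s[j]='b': k: 1→0; π[19]=0 (border '')
j=20 s[j]='e': π[20]=0 (border '')
j=21 s[j]='c': π[21]=0 (border '')
j=22 s[j]='d': π[22]=0 (border '')
j=23 s[j]='g': π[23]=0 (border '')
j=24 s[j]='f': π[24]=1 (border 'f')
j=25 s[j]='f': k: 1→0; π[25]=1 (border 'f')
j=26 s[j]='a': π[26]=2 (border 'fa')
j=27 s[j]='g': k: 2→0; π[27]=0 (border '')
j=28 s[j]='g': π[28]=0 (border '')
j=29 s[j]='g': π[29]=0 (border '')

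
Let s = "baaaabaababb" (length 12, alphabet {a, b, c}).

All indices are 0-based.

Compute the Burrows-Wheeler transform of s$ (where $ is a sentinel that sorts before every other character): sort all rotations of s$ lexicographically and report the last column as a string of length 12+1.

bbaabaabb$aaa

rank  rotation       last
    0  $baaaabaababb  b
    1  aaaabaababb$b  b
    2  aaabaababb$ba  a
    3  aabaababb$baa  a
    4  aababb$baaaab  b
    5  abaababb$baaa  a
    6  ababb$baaaaba  a
    7  abb$baaaabaab  b
    8  b$baaaabaabab  b
    9  baaaabaababb$  $
   10  baababb$baaaa  a
   11  babb$baaaabaa  a
   12  bb$baaaabaaba  a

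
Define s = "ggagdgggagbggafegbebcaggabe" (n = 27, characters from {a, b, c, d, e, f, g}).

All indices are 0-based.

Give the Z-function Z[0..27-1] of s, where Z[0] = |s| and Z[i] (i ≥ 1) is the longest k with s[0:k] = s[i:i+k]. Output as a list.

[27, 1, 0, 1, 0, 2, 4, 1, 0, 1, 0, 3, 1, 0, 0, 0, 1, 0, 0, 0, 0, 0, 3, 1, 0, 0, 0]

Z[0]=27
i=1: i≥r, start 0; Z[1]=1 scan→box=[1,2)
i=2: i≥r, start 0; Z[2]=0
i=3: i≥r, start 0; Z[3]=1 scan→box=[3,4)
i=4: i≥r, start 0; Z[4]=0
i=5: i≥r, start 0; Z[5]=2 scan→box=[5,7)
i=6: min(r-i=1, Z[1]=1)=1; Z[6]=4 scan→box=[6,10)
i=7: min(r-i=3, Z[1]=1)=1; Z[7]=1
i=8: min(r-i=2, Z[2]=0)=0; Z[8]=0
i=9: min(r-i=1, Z[3]=1)=1; Z[9]=1
i=10: i≥r, start 0; Z[10]=0
i=11: i≥r, start 0; Z[11]=3 scan→box=[11,14)
i=12: min(r-i=2, Z[1]=1)=1; Z[12]=1
i=13: min(r-i=1, Z[2]=0)=0; Z[13]=0
i=14: i≥r, start 0; Z[14]=0
i=15: i≥r, start 0; Z[15]=0
i=16: i≥r, start 0; Z[16]=1 scan→box=[16,17)
i=17: i≥r, start 0; Z[17]=0
i=18: i≥r, start 0; Z[18]=0
i=19: i≥r, start 0; Z[19]=0
i=20: i≥r, start 0; Z[20]=0
i=21: i≥r, start 0; Z[21]=0
i=22: i≥r, start 0; Z[22]=3 scan→box=[22,25)
i=23: min(r-i=2, Z[1]=1)=1; Z[23]=1
i=24: min(r-i=1, Z[2]=0)=0; Z[24]=0
i=25: i≥r, start 0; Z[25]=0
i=26: i≥r, start 0; Z[26]=0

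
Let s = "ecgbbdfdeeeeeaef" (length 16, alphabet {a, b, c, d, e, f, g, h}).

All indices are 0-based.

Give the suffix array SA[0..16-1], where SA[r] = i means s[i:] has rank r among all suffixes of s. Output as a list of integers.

rank | idx | suffix
   0 |  13 | aef
   1 |   3 | bbdfdeeeeeaef
   2 |   4 | bdfdeeeeeaef
   3 |   1 | cgbbdfdeeeeeaef
   4 |   7 | deeeeeaef
   5 |   5 | dfdeeeeeaef
   6 |  12 | eaef
   7 |   0 | ecgbbdfdeeeeeaef
   8 |  11 | eeaef
   9 |  10 | eeeaef
  10 |   9 | eeeeaef
  11 |   8 | eeeeeaef
  12 |  14 | ef
  13 |  15 | f
  14 |   6 | fdeeeeeaef
  15 |   2 | gbbdfdeeeeeaef

[13, 3, 4, 1, 7, 5, 12, 0, 11, 10, 9, 8, 14, 15, 6, 2]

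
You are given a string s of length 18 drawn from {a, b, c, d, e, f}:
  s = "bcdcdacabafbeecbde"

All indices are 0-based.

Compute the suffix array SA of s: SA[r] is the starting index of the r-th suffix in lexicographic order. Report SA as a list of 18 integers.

[7, 5, 9, 8, 0, 15, 11, 6, 14, 3, 1, 4, 2, 16, 17, 13, 12, 10]

rank | idx | suffix
   0 |   7 | abafbeecbde
   1 |   5 | acabafbeecbde
   2 |   9 | afbeecbde
   3 |   8 | bafbeecbde
   4 |   0 | bcdcdacabafbeecbde
   5 |  15 | bde
   6 |  11 | beecbde
   7 |   6 | cabafbeecbde
   8 |  14 | cbde
   9 |   3 | cdacabafbeecbde
  10 |   1 | cdcdacabafbeecbde
  11 |   4 | dacabafbeecbde
  12 |   2 | dcdacabafbeecbde
  13 |  16 | de
  14 |  17 | e
  15 |  13 | ecbde
  16 |  12 | eecbde
  17 |  10 | fbeecbde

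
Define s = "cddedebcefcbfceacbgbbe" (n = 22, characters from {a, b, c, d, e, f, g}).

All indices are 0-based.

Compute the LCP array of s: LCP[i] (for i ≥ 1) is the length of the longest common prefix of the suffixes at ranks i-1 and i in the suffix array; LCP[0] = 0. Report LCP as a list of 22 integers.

[0, 0, 1, 1, 1, 1, 0, 2, 1, 1, 2, 0, 1, 2, 0, 1, 1, 1, 1, 0, 2, 0]

rank→(start, suffix):
  0 → (15, 'acbgbbe')
  1 → (19, 'bbe')
  2 → (6, 'bcefcbfceacbgbbe')
  3 → (20, 'be')
  4 → (11, 'bfceacbgbbe')
  5 → (17, 'bgbbe')
  6 → (10, 'cbfceacbgbbe')
  7 → (16, 'cbgbbe')
  8 → (0, 'cddedebcefcbfceacbgbbe')
  9 → (13, 'ceacbgbbe')
  10 → (7, 'cefcbfceacbgbbe')
  11 → (1, 'ddedebcefcbfceacbgbbe')
  12 → (4, 'debcefcbfceacbgbbe')
  13 → (2, 'dedebcefcbfceacbgbbe')
  14 → (21, 'e')
  15 → (14, 'eacbgbbe')
  16 → (5, 'ebcefcbfceacbgbbe')
  17 → (3, 'edebcefcbfceacbgbbe')
  18 → (8, 'efcbfceacbgbbe')
  19 → (9, 'fcbfceacbgbbe')
  20 → (12, 'fceacbgbbe')
  21 → (18, 'gbbe')

SA = [15, 19, 6, 20, 11, 17, 10, 16, 0, 13, 7, 1, 4, 2, 21, 14, 5, 3, 8, 9, 12, 18]
[i] adj suffixes → lcp
  [1] 15/19 → 0 ('')
  [2] 19/6 → 1 ('b')
  [3] 6/20 → 1 ('b')
  [4] 20/11 → 1 ('b')
  [5] 11/17 → 1 ('b')
  [6] 17/10 → 0 ('')
  [7] 10/16 → 2 ('cb')
  [8] 16/0 → 1 ('c')
  [9] 0/13 → 1 ('c')
  [10] 13/7 → 2 ('ce')
  [11] 7/1 → 0 ('')
  [12] 1/4 → 1 ('d')
  [13] 4/2 → 2 ('de')
  [14] 2/21 → 0 ('')
  [15] 21/14 → 1 ('e')
  [16] 14/5 → 1 ('e')
  [17] 5/3 → 1 ('e')
  [18] 3/8 → 1 ('e')
  [19] 8/9 → 0 ('')
  [20] 9/12 → 2 ('fc')
  [21] 12/18 → 0 ('')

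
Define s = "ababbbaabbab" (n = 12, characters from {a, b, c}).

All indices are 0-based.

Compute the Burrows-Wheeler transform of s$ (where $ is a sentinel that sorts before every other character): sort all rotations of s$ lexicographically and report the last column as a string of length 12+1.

bbb$ababbabaa

rank  rotation       last
    0  $ababbbaabbab  b
    1  aabbab$ababbb  b
    2  ab$ababbbaabb  b
    3  ababbbaabbab$  $
    4  abbab$ababbba  a
    5  abbbaabbab$ab  b
    6  b$ababbbaabba  a
    7  baabbab$ababb  b
    8  bab$ababbbaab  b
    9  babbbaabbab$a  a
   10  bbaabbab$abab  b
   11  bbab$ababbbaa  a
   12  bbbaabbab$aba  a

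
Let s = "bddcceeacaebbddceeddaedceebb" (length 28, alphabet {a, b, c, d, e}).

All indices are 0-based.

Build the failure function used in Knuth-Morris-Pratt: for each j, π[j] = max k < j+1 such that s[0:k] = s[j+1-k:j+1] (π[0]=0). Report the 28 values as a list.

[0, 0, 0, 0, 0, 0, 0, 0, 0, 0, 0, 1, 1, 2, 3, 4, 0, 0, 0, 0, 0, 0, 0, 0, 0, 0, 1, 1]

π[0] = 0
j=1 s[j]='d': π[1]=0 (border '')
j=2 s[j]='d': π[2]=0 (border '')
j=3 s[j]='c': π[3]=0 (border '')
j=4 s[j]='c': π[4]=0 (border '')
j=5 s[j]='e': π[5]=0 (border '')
j=6 s[j]='e': π[6]=0 (border '')
j=7 s[j]='a': π[7]=0 (border '')
j=8 s[j]='c': π[8]=0 (border '')
j=9 s[j]='a': π[9]=0 (border '')
j=10 s[j]='e': π[10]=0 (border '')
j=11 s[j]='b': π[11]=1 (border 'b')
j=12 s[j]='b': k: 1→0; π[12]=1 (border 'b')
j=13 s[j]='d': π[13]=2 (border 'bd')
j=14 s[j]='d': π[14]=3 (border 'bdd')
j=15 s[j]='c': π[15]=4 (border 'bddc')
j=16 s[j]='e': k: 4→0; π[16]=0 (border '')
j=17 s[j]='e': π[17]=0 (border '')
j=18 s[j]='d': π[18]=0 (border '')
j=19 s[j]='d': π[19]=0 (border '')
j=20 s[j]='a': π[20]=0 (border '')
j=21 s[j]='e': π[21]=0 (border '')
j=22 s[j]='d': π[22]=0 (border '')
j=23 s[j]='c': π[23]=0 (border '')
j=24 s[j]='e': π[24]=0 (border '')
j=25 s[j]='e': π[25]=0 (border '')
j=26 s[j]='b': π[26]=1 (border 'b')
j=27 s[j]='b': k: 1→0; π[27]=1 (border 'b')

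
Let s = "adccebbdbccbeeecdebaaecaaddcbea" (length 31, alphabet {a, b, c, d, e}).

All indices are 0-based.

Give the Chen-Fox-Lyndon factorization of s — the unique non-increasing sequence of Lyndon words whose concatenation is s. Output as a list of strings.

emit factor 1: 'adccebbdbccbeeecdeb' (i=0, period=19)
emit factor 2: 'aaec' (i=19, period=4)
emit factor 3: 'aaddcbe' (i=23, period=7)
emit factor 4: 'a' (i=30, period=1)

["adccebbdbccbeeecdeb", "aaec", "aaddcbe", "a"]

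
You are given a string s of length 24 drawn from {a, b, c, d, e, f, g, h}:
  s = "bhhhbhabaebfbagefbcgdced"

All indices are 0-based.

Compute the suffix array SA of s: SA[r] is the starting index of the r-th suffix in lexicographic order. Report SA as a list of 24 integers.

sorted suffixes:
  #0 SA[0]=6  'abaebfbagefbcgdced'
  #1 SA[1]=8  'aebfbagefbcgdced'
  #2 SA[2]=13  'agefbcgdced'
  #3 SA[3]=7  'baebfbagefbcgdced'
  #4 SA[4]=12  'bagefbcgdced'
  #5 SA[5]=17  'bcgdced'
  #6 SA[6]=10  'bfbagefbcgdced'
  #7 SA[7]=4  'bhabaebfbagefbcgdced'
  #8 SA[8]=0  'bhhhbhabaebfbagefbcgdced'
  #9 SA[9]=21  'ced'
  #10 SA[10]=18  'cgdced'
  #11 SA[11]=23  'd'
  #12 SA[12]=20  'dced'
  #13 SA[13]=9  'ebfbagefbcgdced'
  #14 SA[14]=22  'ed'
  #15 SA[15]=15  'efbcgdced'
  #16 SA[16]=11  'fbagefbcgdced'
  #17 SA[17]=16  'fbcgdced'
  #18 SA[18]=19  'gdced'
  #19 SA[19]=14  'gefbcgdced'
  #20 SA[20]=5  'habaebfbagefbcgdced'
  #21 SA[21]=3  'hbhabaebfbagefbcgdced'
  #22 SA[22]=2  'hhbhabaebfbagefbcgdced'
  #23 SA[23]=1  'hhhbhabaebfbagefbcgdced'

[6, 8, 13, 7, 12, 17, 10, 4, 0, 21, 18, 23, 20, 9, 22, 15, 11, 16, 19, 14, 5, 3, 2, 1]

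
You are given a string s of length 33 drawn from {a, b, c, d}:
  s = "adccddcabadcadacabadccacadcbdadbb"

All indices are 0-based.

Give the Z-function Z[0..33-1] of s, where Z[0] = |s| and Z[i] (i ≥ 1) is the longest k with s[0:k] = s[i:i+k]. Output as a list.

Z[0]=33
i=1: fresh scan; Z[1]=0
i=2: fresh scan; Z[2]=0
i=3: fresh scan; Z[3]=0
i=4: fresh scan; Z[4]=0
i=5: fresh scan; Z[5]=0
i=6: fresh scan; Z[6]=0
i=7: fresh scan; Z[7]=1 grow→box=[7,8)
i=8: fresh scan; Z[8]=0
i=9: fresh scan; Z[9]=3 grow→box=[9,12)
i=10: min(r-i=2, Z[1]=0)=0; Z[10]=0
i=11: min(r-i=1, Z[2]=0)=0; Z[11]=0
i=12: fresh scan; Z[12]=2 grow→box=[12,14)
i=13: min(r-i=1, Z[1]=0)=0; Z[13]=0
i=14: fresh scan; Z[14]=1 grow→box=[14,15)
i=15: fresh scan; Z[15]=0
i=16: fresh scan; Z[16]=1 grow→box=[16,17)
i=17: fresh scan; Z[17]=0
i=18: fresh scan; Z[18]=4 grow→box=[18,22)
i=19: min(r-i=3, Z[1]=0)=0; Z[19]=0
i=20: min(r-i=2, Z[2]=0)=0; Z[20]=0
i=21: min(r-i=1, Z[3]=0)=0; Z[21]=0
i=22: fresh scan; Z[22]=1 grow→box=[22,23)
i=23: fresh scan; Z[23]=0
i=24: fresh scan; Z[24]=3 grow→box=[24,27)
i=25: min(r-i=2, Z[1]=0)=0; Z[25]=0
i=26: min(r-i=1, Z[2]=0)=0; Z[26]=0
i=27: fresh scan; Z[27]=0
i=28: fresh scan; Z[28]=0
i=29: fresh scan; Z[29]=2 grow→box=[29,31)
i=30: min(r-i=1, Z[1]=0)=0; Z[30]=0
i=31: fresh scan; Z[31]=0
i=32: fresh scan; Z[32]=0

[33, 0, 0, 0, 0, 0, 0, 1, 0, 3, 0, 0, 2, 0, 1, 0, 1, 0, 4, 0, 0, 0, 1, 0, 3, 0, 0, 0, 0, 2, 0, 0, 0]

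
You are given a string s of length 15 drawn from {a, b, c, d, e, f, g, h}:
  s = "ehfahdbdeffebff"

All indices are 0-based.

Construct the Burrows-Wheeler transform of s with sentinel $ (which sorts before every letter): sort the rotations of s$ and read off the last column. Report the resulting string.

rank  rotation          last
    0  $ehfahdbdeffebff  f
    1  ahdbdeffebff$ehf  f
    2  bdeffebff$ehfahd  d
    3  bff$ehfahdbdeffe  e
    4  dbdeffebff$ehfah  h
    5  deffebff$ehfahdb  b
    6  ebff$ehfahdbdeff  f
    7  effebff$ehfahdbd  d
    8  ehfahdbdeffebff$  $
    9  f$ehfahdbdeffebf  f
   10  fahdbdeffebff$eh  h
   11  febff$ehfahdbdef  f
   12  ff$ehfahdbdeffeb  b
   13  ffebff$ehfahdbde  e
   14  hdbdeffebff$ehfa  a
   15  hfahdbdeffebff$e  e

ffdehbfd$fhfbeae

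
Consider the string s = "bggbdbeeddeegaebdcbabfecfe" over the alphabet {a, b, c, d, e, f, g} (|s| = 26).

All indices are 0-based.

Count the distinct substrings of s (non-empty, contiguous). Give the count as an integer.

329

sorted suffixes:
  #0 SA[0]=19  'abfecfe'
  #1 SA[1]=13  'aebdcbabfecfe'
  #2 SA[2]=18  'babfecfe'
  #3 SA[3]=3  'bdbeeddeegaebdcbabfecfe'
  #4 SA[4]=15  'bdcbabfecfe'
  #5 SA[5]=5  'beeddeegaebdcbabfecfe'
  #6 SA[6]=20  'bfecfe'
  #7 SA[7]=0  'bggbdbeeddeegaebdcbabfecfe'
  #8 SA[8]=17  'cbabfecfe'
  #9 SA[9]=23  'cfe'
  #10 SA[10]=4  'dbeeddeegaebdcbabfecfe'
  #11 SA[11]=16  'dcbabfecfe'
  #12 SA[12]=8  'ddeegaebdcbabfecfe'
  #13 SA[13]=9  'deegaebdcbabfecfe'
  #14 SA[14]=25  'e'
  #15 SA[15]=14  'ebdcbabfecfe'
  #16 SA[16]=22  'ecfe'
  #17 SA[17]=7  'eddeegaebdcbabfecfe'
  #18 SA[18]=6  'eeddeegaebdcbabfecfe'
  #19 SA[19]=10  'eegaebdcbabfecfe'
  #20 SA[20]=11  'egaebdcbabfecfe'
  #21 SA[21]=24  'fe'
  #22 SA[22]=21  'fecfe'
  #23 SA[23]=12  'gaebdcbabfecfe'
  #24 SA[24]=2  'gbdbeeddeegaebdcbabfecfe'
  #25 SA[25]=1  'ggbdbeeddeegaebdcbabfecfe'

SA = [19, 13, 18, 3, 15, 5, 20, 0, 17, 23, 4, 16, 8, 9, 25, 14, 22, 7, 6, 10, 11, 24, 21, 12, 2, 1]
rank  pair      lcp
   1  s[19:],s[13:]  1  'a'
   2  s[13:],s[18:]  0  ''
   3  s[18:],s[3:]  1  'b'
   4  s[3:],s[15:]  2  'bd'
   5  s[15:],s[5:]  1  'b'
   6  s[5:],s[20:]  1  'b'
   7  s[20:],s[0:]  1  'b'
   8  s[0:],s[17:]  0  ''
   9  s[17:],s[23:]  1  'c'
  10  s[23:],s[4:]  0  ''
  11  s[4:],s[16:]  1  'd'
  12  s[16:],s[8:]  1  'd'
  13  s[8:],s[9:]  1  'd'
  14  s[9:],s[25:]  0  ''
  15  s[25:],s[14:]  1  'e'
  16  s[14:],s[22:]  1  'e'
  17  s[22:],s[7:]  1  'e'
  18  s[7:],s[6:]  1  'e'
  19  s[6:],s[10:]  2  'ee'
  20  s[10:],s[11:]  1  'e'
  21  s[11:],s[24:]  0  ''
  22  s[24:],s[21:]  2  'fe'
  23  s[21:],s[12:]  0  ''
  24  s[12:],s[2:]  1  'g'
  25  s[2:],s[1:]  1  'g'

n(n+1)/2 = 26·27/2 = 351
Σ LCP = 0 + 1 + 0 + 1 + 2 + 1 + 1 + 1 + 0 + 1 + 0 + 1 + 1 + 1 + 0 + 1 + 1 + 1 + 1 + 2 + 1 + 0 + 2 + 0 + 1 + 1 = 22
distinct = 351 − 22 = 329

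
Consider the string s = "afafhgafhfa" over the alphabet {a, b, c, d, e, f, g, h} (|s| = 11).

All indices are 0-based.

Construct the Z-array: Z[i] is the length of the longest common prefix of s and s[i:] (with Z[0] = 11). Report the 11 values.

[11, 0, 2, 0, 0, 0, 2, 0, 0, 0, 1]

Z[0]=11
i=1: i≥r, start 0; Z[1]=0
i=2: i≥r, start 0; Z[2]=2 grow→box=[2,4)
i=3: min(r-i=1, Z[1]=0)=0; Z[3]=0
i=4: i≥r, start 0; Z[4]=0
i=5: i≥r, start 0; Z[5]=0
i=6: i≥r, start 0; Z[6]=2 grow→box=[6,8)
i=7: min(r-i=1, Z[1]=0)=0; Z[7]=0
i=8: i≥r, start 0; Z[8]=0
i=9: i≥r, start 0; Z[9]=0
i=10: i≥r, start 0; Z[10]=1 grow→box=[10,11)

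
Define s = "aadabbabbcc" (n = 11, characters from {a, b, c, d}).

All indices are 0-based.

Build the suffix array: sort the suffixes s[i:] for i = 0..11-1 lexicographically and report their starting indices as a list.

[0, 3, 6, 1, 5, 4, 7, 8, 10, 9, 2]

rank→(start, suffix):
  0 → (0, 'aadabbabbcc')
  1 → (3, 'abbabbcc')
  2 → (6, 'abbcc')
  3 → (1, 'adabbabbcc')
  4 → (5, 'babbcc')
  5 → (4, 'bbabbcc')
  6 → (7, 'bbcc')
  7 → (8, 'bcc')
  8 → (10, 'c')
  9 → (9, 'cc')
  10 → (2, 'dabbabbcc')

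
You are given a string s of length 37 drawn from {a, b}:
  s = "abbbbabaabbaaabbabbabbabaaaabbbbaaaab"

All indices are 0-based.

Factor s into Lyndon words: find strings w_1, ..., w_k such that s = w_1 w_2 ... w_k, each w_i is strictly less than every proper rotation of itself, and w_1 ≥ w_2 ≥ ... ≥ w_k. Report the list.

emit factor 1: 'abbbb' (i=0, period=5)
emit factor 2: 'ab' (i=5, period=2)
emit factor 3: 'aabb' (i=7, period=4)
emit factor 4: 'aaabbabbabbab' (i=11, period=13)
emit factor 5: 'aaaabbbb' (i=24, period=8)
emit factor 6: 'aaaab' (i=32, period=5)

["abbbb", "ab", "aabb", "aaabbabbabbab", "aaaabbbb", "aaaab"]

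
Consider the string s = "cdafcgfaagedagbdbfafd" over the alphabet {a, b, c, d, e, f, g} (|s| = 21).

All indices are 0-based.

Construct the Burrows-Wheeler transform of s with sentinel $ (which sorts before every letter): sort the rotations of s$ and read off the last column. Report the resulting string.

dfdfdagd$ffcebggbaaaac

rank  rotation                last
    0  $cdafcgfaagedagbdbfafd  d
    1  aagedagbdbfafd$cdafcgf  f
    2  afcgfaagedagbdbfafd$cd  d
    3  afd$cdafcgfaagedagbdbf  f
    4  agbdbfafd$cdafcgfaaged  d
    5  agedagbdbfafd$cdafcgfa  a
    6  bdbfafd$cdafcgfaagedag  g
    7  bfafd$cdafcgfaagedagbd  d
    8  cdafcgfaagedagbdbfafd$  $
    9  cgfaagedagbdbfafd$cdaf  f
   10  d$cdafcgfaagedagbdbfaf  f
   11  dafcgfaagedagbdbfafd$c  c
   12  dagbdbfafd$cdafcgfaage  e
   13  dbfafd$cdafcgfaagedagb  b
   14  edagbdbfafd$cdafcgfaag  g
   15  faagedagbdbfafd$cdafcg  g
   16  fafd$cdafcgfaagedagbdb  b
   17  fcgfaagedagbdbfafd$cda  a
   18  fd$cdafcgfaagedagbdbfa  a
   19  gbdbfafd$cdafcgfaageda  a
   20  gedagbdbfafd$cdafcgfaa  a
   21  gfaagedagbdbfafd$cdafc  c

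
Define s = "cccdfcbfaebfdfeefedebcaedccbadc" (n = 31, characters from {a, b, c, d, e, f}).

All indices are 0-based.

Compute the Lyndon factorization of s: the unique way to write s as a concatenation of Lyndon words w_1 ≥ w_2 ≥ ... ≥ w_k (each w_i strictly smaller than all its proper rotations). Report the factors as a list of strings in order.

["cccdf", "c", "bf", "aebfdfeefedebcaedccb", "adc"]

emit factor 1: 'cccdf' (i=0, period=5)
emit factor 2: 'c' (i=5, period=1)
emit factor 3: 'bf' (i=6, period=2)
emit factor 4: 'aebfdfeefedebcaedccb' (i=8, period=20)
emit factor 5: 'adc' (i=28, period=3)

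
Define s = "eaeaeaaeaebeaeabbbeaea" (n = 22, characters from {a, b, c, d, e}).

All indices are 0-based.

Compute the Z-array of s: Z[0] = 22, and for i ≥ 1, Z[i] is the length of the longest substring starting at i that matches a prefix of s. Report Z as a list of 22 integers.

Z[0]=22
i=1: fresh scan; Z[1]=0
i=2: fresh scan; Z[2]=4 grow→box=[2,6)
i=3: min(r-i=3, Z[1]=0)=0; Z[3]=0
i=4: min(r-i=2, Z[2]=4)=2; Z[4]=2
i=5: min(r-i=1, Z[3]=0)=0; Z[5]=0
i=6: fresh scan; Z[6]=0
i=7: fresh scan; Z[7]=3 grow→box=[7,10)
i=8: min(r-i=2, Z[1]=0)=0; Z[8]=0
i=9: min(r-i=1, Z[2]=4)=1; Z[9]=1
i=10: fresh scan; Z[10]=0
i=11: fresh scan; Z[11]=4 grow→box=[11,15)
i=12: min(r-i=3, Z[1]=0)=0; Z[12]=0
i=13: min(r-i=2, Z[2]=4)=2; Z[13]=2
i=14: min(r-i=1, Z[3]=0)=0; Z[14]=0
i=15: fresh scan; Z[15]=0
i=16: fresh scan; Z[16]=0
i=17: fresh scan; Z[17]=0
i=18: fresh scan; Z[18]=4 grow→box=[18,22)
i=19: min(r-i=3, Z[1]=0)=0; Z[19]=0
i=20: min(r-i=2, Z[2]=4)=2; Z[20]=2
i=21: min(r-i=1, Z[3]=0)=0; Z[21]=0

[22, 0, 4, 0, 2, 0, 0, 3, 0, 1, 0, 4, 0, 2, 0, 0, 0, 0, 4, 0, 2, 0]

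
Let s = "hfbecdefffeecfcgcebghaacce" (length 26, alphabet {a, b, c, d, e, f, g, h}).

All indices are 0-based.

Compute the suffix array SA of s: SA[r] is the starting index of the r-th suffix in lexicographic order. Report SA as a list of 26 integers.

[21, 22, 2, 18, 23, 4, 24, 16, 12, 14, 5, 25, 17, 3, 11, 10, 6, 1, 13, 9, 8, 7, 15, 19, 20, 0]

sorted suffixes:
  #0 SA[0]=21  'aacce'
  #1 SA[1]=22  'acce'
  #2 SA[2]=2  'becdefffeecfcgcebghaacce'
  #3 SA[3]=18  'bghaacce'
  #4 SA[4]=23  'cce'
  #5 SA[5]=4  'cdefffeecfcgcebghaacce'
  #6 SA[6]=24  'ce'
  #7 SA[7]=16  'cebghaacce'
  #8 SA[8]=12  'cfcgcebghaacce'
  #9 SA[9]=14  'cgcebghaacce'
  #10 SA[10]=5  'defffeecfcgcebghaacce'
  #11 SA[11]=25  'e'
  #12 SA[12]=17  'ebghaacce'
  #13 SA[13]=3  'ecdefffeecfcgcebghaacce'
  #14 SA[14]=11  'ecfcgcebghaacce'
  #15 SA[15]=10  'eecfcgcebghaacce'
  #16 SA[16]=6  'efffeecfcgcebghaacce'
  #17 SA[17]=1  'fbecdefffeecfcgcebghaacce'
  #18 SA[18]=13  'fcgcebghaacce'
  #19 SA[19]=9  'feecfcgcebghaacce'
  #20 SA[20]=8  'ffeecfcgcebghaacce'
  #21 SA[21]=7  'fffeecfcgcebghaacce'
  #22 SA[22]=15  'gcebghaacce'
  #23 SA[23]=19  'ghaacce'
  #24 SA[24]=20  'haacce'
  #25 SA[25]=0  'hfbecdefffeecfcgcebghaacce'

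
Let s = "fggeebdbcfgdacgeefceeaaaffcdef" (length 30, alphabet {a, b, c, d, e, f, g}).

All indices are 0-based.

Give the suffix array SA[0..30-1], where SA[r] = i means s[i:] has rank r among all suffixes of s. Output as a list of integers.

[21, 22, 12, 23, 7, 5, 26, 18, 8, 13, 11, 6, 27, 20, 4, 19, 3, 15, 28, 16, 29, 25, 17, 24, 9, 0, 10, 2, 14, 1]

sorted suffixes:
  #0 SA[0]=21  'aaaffcdef'
  #1 SA[1]=22  'aaffcdef'
  #2 SA[2]=12  'acgeefceeaaaffcdef'
  #3 SA[3]=23  'affcdef'
  #4 SA[4]=7  'bcfgdacgeefceeaaaffcdef'
  #5 SA[5]=5  'bdbcfgdacgeefceeaaaffcdef'
  #6 SA[6]=26  'cdef'
  #7 SA[7]=18  'ceeaaaffcdef'
  #8 SA[8]=8  'cfgdacgeefceeaaaffcdef'
  #9 SA[9]=13  'cgeefceeaaaffcdef'
  #10 SA[10]=11  'dacgeefceeaaaffcdef'
  #11 SA[11]=6  'dbcfgdacgeefceeaaaffcdef'
  #12 SA[12]=27  'def'
  #13 SA[13]=20  'eaaaffcdef'
  #14 SA[14]=4  'ebdbcfgdacgeefceeaaaffcdef'
  #15 SA[15]=19  'eeaaaffcdef'
  #16 SA[16]=3  'eebdbcfgdacgeefceeaaaffcdef'
  #17 SA[17]=15  'eefceeaaaffcdef'
  #18 SA[18]=28  'ef'
  #19 SA[19]=16  'efceeaaaffcdef'
  #20 SA[20]=29  'f'
  #21 SA[21]=25  'fcdef'
  #22 SA[22]=17  'fceeaaaffcdef'
  #23 SA[23]=24  'ffcdef'
  #24 SA[24]=9  'fgdacgeefceeaaaffcdef'
  #25 SA[25]=0  'fggeebdbcfgdacgeefceeaaaffcdef'
  #26 SA[26]=10  'gdacgeefceeaaaffcdef'
  #27 SA[27]=2  'geebdbcfgdacgeefceeaaaffcdef'
  #28 SA[28]=14  'geefceeaaaffcdef'
  #29 SA[29]=1  'ggeebdbcfgdacgeefceeaaaffcdef'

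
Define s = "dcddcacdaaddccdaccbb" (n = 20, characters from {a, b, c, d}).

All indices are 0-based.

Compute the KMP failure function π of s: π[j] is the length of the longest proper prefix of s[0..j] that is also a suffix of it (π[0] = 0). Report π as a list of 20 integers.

π[0] = 0
j=1 s[j]='c': π[1]=0 (border '')
j=2 s[j]='d': π[2]=1 (border 'd')
j=3 s[j]='d': k: 1→0; π[3]=1 (border 'd')
j=4 s[j]='c': π[4]=2 (border 'dc')
j=5 s[j]='a': k: 2→0; π[5]=0 (border '')
j=6 s[j]='c': π[6]=0 (border '')
j=7 s[j]='d': π[7]=1 (border 'd')
j=8 s[j]='a': k: 1→0; π[8]=0 (border '')
j=9 s[j]='a': π[9]=0 (border '')
j=10 s[j]='d': π[10]=1 (border 'd')
j=11 s[j]='d': k: 1→0; π[11]=1 (border 'd')
j=12 s[j]='c': π[12]=2 (border 'dc')
j=13 s[j]='c': k: 2→0; π[13]=0 (border '')
j=14 s[j]='d': π[14]=1 (border 'd')
j=15 s[j]='a': k: 1→0; π[15]=0 (border '')
j=16 s[j]='c': π[16]=0 (border '')
j=17 s[j]='c': π[17]=0 (border '')
j=18 s[j]='b': π[18]=0 (border '')
j=19 s[j]='b': π[19]=0 (border '')

[0, 0, 1, 1, 2, 0, 0, 1, 0, 0, 1, 1, 2, 0, 1, 0, 0, 0, 0, 0]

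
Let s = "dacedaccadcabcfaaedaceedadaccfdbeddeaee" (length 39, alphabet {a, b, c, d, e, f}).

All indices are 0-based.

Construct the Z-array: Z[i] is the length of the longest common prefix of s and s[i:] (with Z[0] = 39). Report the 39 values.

Z[0]=39
i=1: i≥r, start 0; Z[1]=0
i=2: i≥r, start 0; Z[2]=0
i=3: i≥r, start 0; Z[3]=0
i=4: i≥r, start 0; Z[4]=3 extend→box=[4,7)
i=5: min(r-i=2, Z[1]=0)=0; Z[5]=0
i=6: min(r-i=1, Z[2]=0)=0; Z[6]=0
i=7: i≥r, start 0; Z[7]=0
i=8: i≥r, start 0; Z[8]=0
i=9: i≥r, start 0; Z[9]=1 extend→box=[9,10)
i=10: i≥r, start 0; Z[10]=0
i=11: i≥r, start 0; Z[11]=0
i=12: i≥r, start 0; Z[12]=0
i=13: i≥r, start 0; Z[13]=0
i=14: i≥r, start 0; Z[14]=0
i=15: i≥r, start 0; Z[15]=0
i=16: i≥r, start 0; Z[16]=0
i=17: i≥r, start 0; Z[17]=0
i=18: i≥r, start 0; Z[18]=4 extend→box=[18,22)
i=19: min(r-i=3, Z[1]=0)=0; Z[19]=0
i=20: min(r-i=2, Z[2]=0)=0; Z[20]=0
i=21: min(r-i=1, Z[3]=0)=0; Z[21]=0
i=22: i≥r, start 0; Z[22]=0
i=23: i≥r, start 0; Z[23]=2 extend→box=[23,25)
i=24: min(r-i=1, Z[1]=0)=0; Z[24]=0
i=25: i≥r, start 0; Z[25]=3 extend→box=[25,28)
i=26: min(r-i=2, Z[1]=0)=0; Z[26]=0
i=27: min(r-i=1, Z[2]=0)=0; Z[27]=0
i=28: i≥r, start 0; Z[28]=0
i=29: i≥r, start 0; Z[29]=0
i=30: i≥r, start 0; Z[30]=1 extend→box=[30,31)
i=31: i≥r, start 0; Z[31]=0
i=32: i≥r, start 0; Z[32]=0
i=33: i≥r, start 0; Z[33]=1 extend→box=[33,34)
i=34: i≥r, start 0; Z[34]=1 extend→box=[34,35)
i=35: i≥r, start 0; Z[35]=0
i=36: i≥r, start 0; Z[36]=0
i=37: i≥r, start 0; Z[37]=0
i=38: i≥r, start 0; Z[38]=0

[39, 0, 0, 0, 3, 0, 0, 0, 0, 1, 0, 0, 0, 0, 0, 0, 0, 0, 4, 0, 0, 0, 0, 2, 0, 3, 0, 0, 0, 0, 1, 0, 0, 1, 1, 0, 0, 0, 0]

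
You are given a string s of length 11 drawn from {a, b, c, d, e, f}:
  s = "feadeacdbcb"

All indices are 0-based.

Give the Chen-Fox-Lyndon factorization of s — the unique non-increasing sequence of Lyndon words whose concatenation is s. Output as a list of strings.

emit factor 1: 'f' (i=0, period=1)
emit factor 2: 'e' (i=1, period=1)
emit factor 3: 'ade' (i=2, period=3)
emit factor 4: 'acdbcb' (i=5, period=6)

["f", "e", "ade", "acdbcb"]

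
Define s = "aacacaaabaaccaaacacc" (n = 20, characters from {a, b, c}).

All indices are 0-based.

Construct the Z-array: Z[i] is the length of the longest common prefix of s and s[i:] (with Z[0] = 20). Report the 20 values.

[20, 1, 0, 1, 0, 2, 2, 1, 0, 3, 1, 0, 0, 2, 5, 1, 0, 1, 0, 0]

Z[0]=20
i=1: outside box; Z[1]=1 extend→box=[1,2)
i=2: outside box; Z[2]=0
i=3: outside box; Z[3]=1 extend→box=[3,4)
i=4: outside box; Z[4]=0
i=5: outside box; Z[5]=2 extend→box=[5,7)
i=6: min(r-i=1, Z[1]=1)=1; Z[6]=2 extend→box=[6,8)
i=7: min(r-i=1, Z[1]=1)=1; Z[7]=1
i=8: outside box; Z[8]=0
i=9: outside box; Z[9]=3 extend→box=[9,12)
i=10: min(r-i=2, Z[1]=1)=1; Z[10]=1
i=11: min(r-i=1, Z[2]=0)=0; Z[11]=0
i=12: outside box; Z[12]=0
i=13: outside box; Z[13]=2 extend→box=[13,15)
i=14: min(r-i=1, Z[1]=1)=1; Z[14]=5 extend→box=[14,19)
i=15: min(r-i=4, Z[1]=1)=1; Z[15]=1
i=16: min(r-i=3, Z[2]=0)=0; Z[16]=0
i=17: min(r-i=2, Z[3]=1)=1; Z[17]=1
i=18: min(r-i=1, Z[4]=0)=0; Z[18]=0
i=19: outside box; Z[19]=0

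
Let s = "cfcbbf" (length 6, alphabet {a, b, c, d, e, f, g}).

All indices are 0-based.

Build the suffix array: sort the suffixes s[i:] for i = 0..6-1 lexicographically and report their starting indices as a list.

rank | idx | suffix
   0 |   3 | bbf
   1 |   4 | bf
   2 |   2 | cbbf
   3 |   0 | cfcbbf
   4 |   5 | f
   5 |   1 | fcbbf

[3, 4, 2, 0, 5, 1]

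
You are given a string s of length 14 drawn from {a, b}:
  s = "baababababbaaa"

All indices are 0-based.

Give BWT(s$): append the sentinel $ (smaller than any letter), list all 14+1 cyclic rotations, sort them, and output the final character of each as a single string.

rank  rotation         last
    0  $baababababbaaa  a
    1  a$baababababbaa  a
    2  aa$baababababba  a
    3  aaa$baababababb  b
    4  aababababbaaa$b  b
    5  ababababbaaa$ba  a
    6  abababbaaa$baab  b
    7  ababbaaa$baabab  b
    8  abbaaa$baababab  b
    9  baaa$baabababab  b
   10  baababababbaaa$  $
   11  babababbaaa$baa  a
   12  bababbaaa$baaba  a
   13  babbaaa$baababa  a
   14  bbaaa$baabababa  a

aaabbabbbb$aaaa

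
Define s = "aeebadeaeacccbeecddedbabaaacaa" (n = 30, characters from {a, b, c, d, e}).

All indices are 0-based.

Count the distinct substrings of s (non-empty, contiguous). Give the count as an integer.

430

rank→(start, suffix):
  0 → (29, 'a')
  1 → (28, 'aa')
  2 → (24, 'aaacaa')
  3 → (25, 'aacaa')
  4 → (22, 'abaaacaa')
  5 → (26, 'acaa')
  6 → (9, 'acccbeecddedbabaaacaa')
  7 → (4, 'adeaeacccbeecddedbabaaacaa')
  8 → (7, 'aeacccbeecddedbabaaacaa')
  9 → (0, 'aeebadeaeacccbeecddedbabaaacaa')
  10 → (23, 'baaacaa')
  11 → (21, 'babaaacaa')
  12 → (3, 'badeaeacccbeecddedbabaaacaa')
  13 → (13, 'beecddedbabaaacaa')
  14 → (27, 'caa')
  15 → (12, 'cbeecddedbabaaacaa')
  16 → (11, 'ccbeecddedbabaaacaa')
  17 → (10, 'cccbeecddedbabaaacaa')
  18 → (16, 'cddedbabaaacaa')
  19 → (20, 'dbabaaacaa')
  20 → (17, 'ddedbabaaacaa')
  21 → (5, 'deaeacccbeecddedbabaaacaa')
  22 → (18, 'dedbabaaacaa')
  23 → (8, 'eacccbeecddedbabaaacaa')
  24 → (6, 'eaeacccbeecddedbabaaacaa')
  25 → (2, 'ebadeaeacccbeecddedbabaaacaa')
  26 → (15, 'ecddedbabaaacaa')
  27 → (19, 'edbabaaacaa')
  28 → (1, 'eebadeaeacccbeecddedbabaaacaa')
  29 → (14, 'eecddedbabaaacaa')

SA = [29, 28, 24, 25, 22, 26, 9, 4, 7, 0, 23, 21, 3, 13, 27, 12, 11, 10, 16, 20, 17, 5, 18, 8, 6, 2, 15, 19, 1, 14]
i: (SA[i-1],SA[i]) lcp shared
  1: (29,28) 1 'a'
  2: (28,24) 2 'aa'
  3: (24,25) 2 'aa'
  4: (25,22) 1 'a'
  5: (22,26) 1 'a'
  6: (26,9) 2 'ac'
  7: (9,4) 1 'a'
  8: (4,7) 1 'a'
  9: (7,0) 2 'ae'
  10: (0,23) 0 ''
  11: (23,21) 2 'ba'
  12: (21,3) 2 'ba'
  13: (3,13) 1 'b'
  14: (13,27) 0 ''
  15: (27,12) 1 'c'
  16: (12,11) 1 'c'
  17: (11,10) 2 'cc'
  18: (10,16) 1 'c'
  19: (16,20) 0 ''
  20: (20,17) 1 'd'
  21: (17,5) 1 'd'
  22: (5,18) 2 'de'
  23: (18,8) 0 ''
  24: (8,6) 2 'ea'
  25: (6,2) 1 'e'
  26: (2,15) 1 'e'
  27: (15,19) 1 'e'
  28: (19,1) 1 'e'
  29: (1,14) 2 'ee'

n(n+1)/2 = 30·31/2 = 465
Σ LCP = 0 + 1 + 2 + 2 + 1 + 1 + 2 + 1 + 1 + 2 + 0 + 2 + 2 + 1 + 0 + 1 + 1 + 2 + 1 + 0 + 1 + 1 + 2 + 0 + 2 + 1 + 1 + 1 + 1 + 2 = 35
distinct = 465 − 35 = 430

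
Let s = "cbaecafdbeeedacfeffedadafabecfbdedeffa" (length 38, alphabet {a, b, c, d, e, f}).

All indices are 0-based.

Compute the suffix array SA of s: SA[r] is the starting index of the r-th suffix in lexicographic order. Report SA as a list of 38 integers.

[37, 25, 13, 21, 2, 23, 5, 1, 30, 26, 8, 4, 0, 28, 14, 12, 20, 22, 7, 31, 33, 3, 27, 11, 19, 32, 10, 9, 34, 16, 36, 24, 29, 6, 18, 15, 35, 17]

sorted suffixes:
  #0 SA[0]=37  'a'
  #1 SA[1]=25  'abecfbdedeffa'
  #2 SA[2]=13  'acfeffedadafabecfbdedeffa'
  #3 SA[3]=21  'adafabecfbdedeffa'
  #4 SA[4]=2  'aecafdbeeedacfeffedadafabecfbdedeffa'
  #5 SA[5]=23  'afabecfbdedeffa'
  #6 SA[6]=5  'afdbeeedacfeffedadafabecfbdedeffa'
  #7 SA[7]=1  'baecafdbeeedacfeffedadafabecfbdedeffa'
  #8 SA[8]=30  'bdedeffa'
  #9 SA[9]=26  'becfbdedeffa'
  #10 SA[10]=8  'beeedacfeffedadafabecfbdedeffa'
  #11 SA[11]=4  'cafdbeeedacfeffedadafabecfbdedeffa'
  #12 SA[12]=0  'cbaecafdbeeedacfeffedadafabecfbdedeffa'
  #13 SA[13]=28  'cfbdedeffa'
  #14 SA[14]=14  'cfeffedadafabecfbdedeffa'
  #15 SA[15]=12  'dacfeffedadafabecfbdedeffa'
  #16 SA[16]=20  'dadafabecfbdedeffa'
  #17 SA[17]=22  'dafabecfbdedeffa'
  #18 SA[18]=7  'dbeeedacfeffedadafabecfbdedeffa'
  #19 SA[19]=31  'dedeffa'
  #20 SA[20]=33  'deffa'
  #21 SA[21]=3  'ecafdbeeedacfeffedadafabecfbdedeffa'
  #22 SA[22]=27  'ecfbdedeffa'
  #23 SA[23]=11  'edacfeffedadafabecfbdedeffa'
  #24 SA[24]=19  'edadafabecfbdedeffa'
  #25 SA[25]=32  'edeffa'
  #26 SA[26]=10  'eedacfeffedadafabecfbdedeffa'
  #27 SA[27]=9  'eeedacfeffedadafabecfbdedeffa'
  #28 SA[28]=34  'effa'
  #29 SA[29]=16  'effedadafabecfbdedeffa'
  #30 SA[30]=36  'fa'
  #31 SA[31]=24  'fabecfbdedeffa'
  #32 SA[32]=29  'fbdedeffa'
  #33 SA[33]=6  'fdbeeedacfeffedadafabecfbdedeffa'
  #34 SA[34]=18  'fedadafabecfbdedeffa'
  #35 SA[35]=15  'feffedadafabecfbdedeffa'
  #36 SA[36]=35  'ffa'
  #37 SA[37]=17  'ffedadafabecfbdedeffa'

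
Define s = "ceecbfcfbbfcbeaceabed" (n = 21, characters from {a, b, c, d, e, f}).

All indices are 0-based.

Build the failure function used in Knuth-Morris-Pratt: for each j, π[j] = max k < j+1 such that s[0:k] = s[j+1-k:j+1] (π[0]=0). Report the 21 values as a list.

[0, 0, 0, 1, 0, 0, 1, 0, 0, 0, 0, 1, 0, 0, 0, 1, 2, 0, 0, 0, 0]

π[0] = 0
j=1 s[j]='e': π[1]=0 (border '')
j=2 s[j]='e': π[2]=0 (border '')
j=3 s[j]='c': π[3]=1 (border 'c')
j=4 s[j]='b': k: 1→0; π[4]=0 (border '')
j=5 s[j]='f': π[5]=0 (border '')
j=6 s[j]='c': π[6]=1 (border 'c')
j=7 s[j]='f': k: 1→0; π[7]=0 (border '')
j=8 s[j]='b': π[8]=0 (border '')
j=9 s[j]='b': π[9]=0 (border '')
j=10 s[j]='f': π[10]=0 (border '')
j=11 s[j]='c': π[11]=1 (border 'c')
j=12 s[j]='b': k: 1→0; π[12]=0 (border '')
j=13 s[j]='e': π[13]=0 (border '')
j=14 s[j]='a': π[14]=0 (border '')
j=15 s[j]='c': π[15]=1 (border 'c')
j=16 s[j]='e': π[16]=2 (border 'ce')
j=17 s[j]='a': k: 2→0; π[17]=0 (border '')
j=18 s[j]='b': π[18]=0 (border '')
j=19 s[j]='e': π[19]=0 (border '')
j=20 s[j]='d': π[20]=0 (border '')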